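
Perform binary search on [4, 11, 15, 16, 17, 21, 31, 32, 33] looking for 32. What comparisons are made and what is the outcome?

Binary search for 32 in [4, 11, 15, 16, 17, 21, 31, 32, 33]:

lo=0, hi=8, mid=4, arr[mid]=17 -> 17 < 32, search right half
lo=5, hi=8, mid=6, arr[mid]=31 -> 31 < 32, search right half
lo=7, hi=8, mid=7, arr[mid]=32 -> Found target at index 7!

Binary search finds 32 at index 7 after 3 comparisons. The search repeatedly halves the search space by comparing with the middle element.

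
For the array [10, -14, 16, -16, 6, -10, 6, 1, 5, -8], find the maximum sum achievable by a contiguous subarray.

Using Kadane's algorithm on [10, -14, 16, -16, 6, -10, 6, 1, 5, -8]:

Scanning through the array:
Position 1 (value -14): max_ending_here = -4, max_so_far = 10
Position 2 (value 16): max_ending_here = 16, max_so_far = 16
Position 3 (value -16): max_ending_here = 0, max_so_far = 16
Position 4 (value 6): max_ending_here = 6, max_so_far = 16
Position 5 (value -10): max_ending_here = -4, max_so_far = 16
Position 6 (value 6): max_ending_here = 6, max_so_far = 16
Position 7 (value 1): max_ending_here = 7, max_so_far = 16
Position 8 (value 5): max_ending_here = 12, max_so_far = 16
Position 9 (value -8): max_ending_here = 4, max_so_far = 16

Maximum subarray: [16]
Maximum sum: 16

The maximum subarray is [16] with sum 16. This subarray runs from index 2 to index 2.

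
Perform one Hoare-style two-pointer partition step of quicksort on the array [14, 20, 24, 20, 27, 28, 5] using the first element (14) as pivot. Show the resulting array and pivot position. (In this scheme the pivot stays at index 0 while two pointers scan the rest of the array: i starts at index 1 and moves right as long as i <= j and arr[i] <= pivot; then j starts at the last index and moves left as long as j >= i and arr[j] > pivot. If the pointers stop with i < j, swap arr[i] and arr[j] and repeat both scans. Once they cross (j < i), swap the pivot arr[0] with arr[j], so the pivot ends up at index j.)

Hoare-style two-pointer partition with pivot = 14:

Initial array: [14, 20, 24, 20, 27, 28, 5]

Pointers start at i = 1, j = 6.
i stops at index 1 (arr[1]=20 > 14), j stops at index 6 (arr[6]=5 <= 14): swap arr[1] and arr[6], array becomes [14, 5, 24, 20, 27, 28, 20]
i ends at 2, j ends at 1: the pointers have crossed (j < i), so scanning stops.

Swap pivot arr[0] with arr[1] to place pivot at position 1: [5, 14, 24, 20, 27, 28, 20]
Pivot position: 1

After partitioning with pivot 14, the array becomes [5, 14, 24, 20, 27, 28, 20]. The pivot is placed at index 1. All elements to the left of the pivot are <= 14, and all elements to the right are > 14.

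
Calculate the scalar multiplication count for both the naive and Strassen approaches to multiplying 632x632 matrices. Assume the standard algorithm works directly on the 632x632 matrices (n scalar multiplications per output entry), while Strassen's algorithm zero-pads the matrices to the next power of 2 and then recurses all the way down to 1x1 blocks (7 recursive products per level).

Matrix multiplication for 632x632 matrices:

Strassen's algorithm requires power-of-2 dimensions. Pad 632x632 to 1024x1024 (next power of 2).

Standard algorithm: 632^3 = 252435968 multiplications
Strassen's algorithm: 7^(log2(1024)) = 7^10 = 282475249 multiplications
Difference: 252435968 - 282475249 = -30039281 (Strassen uses MORE here due to padding overhead — for small or just-over-power-of-2 n, padding can outweigh the per-level savings)

Standard: 252435968 multiplications (632^3). Strassen: 282475249 multiplications (7^10, after padding to 1024x1024). Strassen reduces 8 recursive multiplications to 7 at each level.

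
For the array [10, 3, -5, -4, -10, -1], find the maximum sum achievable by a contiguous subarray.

Using Kadane's algorithm on [10, 3, -5, -4, -10, -1]:

Scanning through the array:
Position 1 (value 3): max_ending_here = 13, max_so_far = 13
Position 2 (value -5): max_ending_here = 8, max_so_far = 13
Position 3 (value -4): max_ending_here = 4, max_so_far = 13
Position 4 (value -10): max_ending_here = -6, max_so_far = 13
Position 5 (value -1): max_ending_here = -1, max_so_far = 13

Maximum subarray: [10, 3]
Maximum sum: 13

The maximum subarray is [10, 3] with sum 13. This subarray runs from index 0 to index 1.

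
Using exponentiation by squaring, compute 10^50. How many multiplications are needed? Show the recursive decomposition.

Computing 10^50 by squaring (build up from 10^1; each line after the first costs one multiplication):

10^1 = 10
10^2 = (10^1)^2 = 10^2 = 100
10^3 = 10 * 10^2 = 10 * 100 = 1000
10^6 = (10^3)^2 = 1000^2 = 1000000
10^12 = (10^6)^2 = 1000000^2 = 1000000000000
10^24 = (10^12)^2 = 1000000000000^2 = 1000000000000000000000000
10^25 = 10 * 10^24 = 10 * 1000000000000000000000000 = 10000000000000000000000000
10^50 = (10^25)^2 = 10000000000000000000000000^2 = 100000000000000000000000000000000000000000000000000

Result: 100000000000000000000000000000000000000000000000000
Multiplications needed: 7 (7 lines after 10^1)

10^50 = 100000000000000000000000000000000000000000000000000. Using exponentiation by squaring, this requires 7 multiplications. The key idea: if the exponent is even, square the half-power; if odd, multiply by the base once.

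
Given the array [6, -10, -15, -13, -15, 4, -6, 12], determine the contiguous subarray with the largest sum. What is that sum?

Using Kadane's algorithm on [6, -10, -15, -13, -15, 4, -6, 12]:

Scanning through the array:
Position 1 (value -10): max_ending_here = -4, max_so_far = 6
Position 2 (value -15): max_ending_here = -15, max_so_far = 6
Position 3 (value -13): max_ending_here = -13, max_so_far = 6
Position 4 (value -15): max_ending_here = -15, max_so_far = 6
Position 5 (value 4): max_ending_here = 4, max_so_far = 6
Position 6 (value -6): max_ending_here = -2, max_so_far = 6
Position 7 (value 12): max_ending_here = 12, max_so_far = 12

Maximum subarray: [12]
Maximum sum: 12

The maximum subarray is [12] with sum 12. This subarray runs from index 7 to index 7.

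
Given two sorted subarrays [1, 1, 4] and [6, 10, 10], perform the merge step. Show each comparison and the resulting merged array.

Merging process:

Compare 1 vs 6: take 1 from left. Merged: [1]
Compare 1 vs 6: take 1 from left. Merged: [1, 1]
Compare 4 vs 6: take 4 from left. Merged: [1, 1, 4]
Append remaining from right: [6, 10, 10]. Merged: [1, 1, 4, 6, 10, 10]

Final merged array: [1, 1, 4, 6, 10, 10]
Total comparisons: 3

The merged array is [1, 1, 4, 6, 10, 10], requiring 3 comparisons. The merge step runs in O(n) time where n is the total number of elements.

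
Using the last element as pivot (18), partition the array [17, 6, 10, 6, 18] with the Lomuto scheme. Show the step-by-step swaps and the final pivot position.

Lomuto partition with pivot = 18:

Initial array: [17, 6, 10, 6, 18]

arr[0]=17 <= 18: swap with position 0, array becomes [17, 6, 10, 6, 18]
arr[1]=6 <= 18: swap with position 1, array becomes [17, 6, 10, 6, 18]
arr[2]=10 <= 18: swap with position 2, array becomes [17, 6, 10, 6, 18]
arr[3]=6 <= 18: swap with position 3, array becomes [17, 6, 10, 6, 18]

Place pivot at position 4: [17, 6, 10, 6, 18]
Pivot position: 4

After partitioning with pivot 18, the array becomes [17, 6, 10, 6, 18]. The pivot is placed at index 4. All elements to the left of the pivot are <= 18, and all elements to the right are > 18.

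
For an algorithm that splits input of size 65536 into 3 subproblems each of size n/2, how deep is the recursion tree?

For divide and conquer with division factor 2:

Problem sizes at each level:
Level 0: 65536
Level 1: 32768
Level 2: 16384
Level 3: 8192
Level 4: 4096
Level 5: 2048
Level 6: 1024
Level 7: 512
Level 8: 256
Level 9: 128
Level 10: 64
Level 11: 32
Level 12: 16
Level 13: 8
Level 14: 4
Level 15: 2
Level 16: 1

The root is level 0 and the size-1 base case is level 16 (the tree spans levels 0 through 16, i.e. 17 levels counting the root), so the depth is the number of divisions: log_2(65536) = 16

The recursion tree depth is log_2(65536) = 16. At each level, the problem size is divided by 2, so it takes 16 divisions to reduce to a base case of size 1. The algorithm makes 3 recursive calls at each level.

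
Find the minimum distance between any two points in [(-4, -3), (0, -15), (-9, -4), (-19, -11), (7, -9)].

Computing all pairwise distances among 5 points:

d((-4, -3), (0, -15)) = 12.6491
d((-4, -3), (-9, -4)) = 5.099 <-- minimum
d((-4, -3), (-19, -11)) = 17.0
d((-4, -3), (7, -9)) = 12.53
d((0, -15), (-9, -4)) = 14.2127
d((0, -15), (-19, -11)) = 19.4165
d((0, -15), (7, -9)) = 9.2195
d((-9, -4), (-19, -11)) = 12.2066
d((-9, -4), (7, -9)) = 16.7631
d((-19, -11), (7, -9)) = 26.0768

Closest pair: (-4, -3) and (-9, -4) with distance 5.099

The closest pair is (-4, -3) and (-9, -4) with Euclidean distance 5.099. For 5 points, brute-force pairwise comparison is shown above. For large n, the divide-and-conquer algorithm (sort by x, recurse on halves, check the dividing strip) achieves O(n log n).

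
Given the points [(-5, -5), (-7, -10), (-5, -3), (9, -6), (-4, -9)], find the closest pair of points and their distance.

Computing all pairwise distances among 5 points:

d((-5, -5), (-7, -10)) = 5.3852
d((-5, -5), (-5, -3)) = 2.0 <-- minimum
d((-5, -5), (9, -6)) = 14.0357
d((-5, -5), (-4, -9)) = 4.1231
d((-7, -10), (-5, -3)) = 7.2801
d((-7, -10), (9, -6)) = 16.4924
d((-7, -10), (-4, -9)) = 3.1623
d((-5, -3), (9, -6)) = 14.3178
d((-5, -3), (-4, -9)) = 6.0828
d((9, -6), (-4, -9)) = 13.3417

Closest pair: (-5, -5) and (-5, -3) with distance 2.0

The closest pair is (-5, -5) and (-5, -3) with Euclidean distance 2.0. For 5 points, brute-force pairwise comparison is shown above. For large n, the divide-and-conquer algorithm (sort by x, recurse on halves, check the dividing strip) achieves O(n log n).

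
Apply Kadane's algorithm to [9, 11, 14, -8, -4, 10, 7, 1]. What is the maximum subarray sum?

Using Kadane's algorithm on [9, 11, 14, -8, -4, 10, 7, 1]:

Scanning through the array:
Position 1 (value 11): max_ending_here = 20, max_so_far = 20
Position 2 (value 14): max_ending_here = 34, max_so_far = 34
Position 3 (value -8): max_ending_here = 26, max_so_far = 34
Position 4 (value -4): max_ending_here = 22, max_so_far = 34
Position 5 (value 10): max_ending_here = 32, max_so_far = 34
Position 6 (value 7): max_ending_here = 39, max_so_far = 39
Position 7 (value 1): max_ending_here = 40, max_so_far = 40

Maximum subarray: [9, 11, 14, -8, -4, 10, 7, 1]
Maximum sum: 40

The maximum subarray is [9, 11, 14, -8, -4, 10, 7, 1] with sum 40. This subarray runs from index 0 to index 7.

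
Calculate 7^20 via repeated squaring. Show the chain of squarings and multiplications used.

Computing 7^20 by squaring (build up from 7^1; each line after the first costs one multiplication):

7^1 = 7
7^2 = (7^1)^2 = 7^2 = 49
7^4 = (7^2)^2 = 49^2 = 2401
7^5 = 7 * 7^4 = 7 * 2401 = 16807
7^10 = (7^5)^2 = 16807^2 = 282475249
7^20 = (7^10)^2 = 282475249^2 = 79792266297612001

Result: 79792266297612001
Multiplications needed: 5 (5 lines after 7^1)

7^20 = 79792266297612001. Using exponentiation by squaring, this requires 5 multiplications. The key idea: if the exponent is even, square the half-power; if odd, multiply by the base once.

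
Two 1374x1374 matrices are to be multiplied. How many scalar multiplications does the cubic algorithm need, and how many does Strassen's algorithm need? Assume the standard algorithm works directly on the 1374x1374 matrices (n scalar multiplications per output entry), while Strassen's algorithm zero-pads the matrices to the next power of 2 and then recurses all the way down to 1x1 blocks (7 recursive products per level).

Matrix multiplication for 1374x1374 matrices:

Strassen's algorithm requires power-of-2 dimensions. Pad 1374x1374 to 2048x2048 (next power of 2).

Standard algorithm: 1374^3 = 2593941624 multiplications
Strassen's algorithm: 7^(log2(2048)) = 7^11 = 1977326743 multiplications
Savings: 2593941624 - 1977326743 = 616614881 multiplications

Standard: 2593941624 multiplications (1374^3). Strassen: 1977326743 multiplications (7^11, after padding to 2048x2048). Strassen reduces 8 recursive multiplications to 7 at each level.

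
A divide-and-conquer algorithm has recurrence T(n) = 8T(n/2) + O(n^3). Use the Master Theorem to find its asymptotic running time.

Master Theorem for T(n) = 8T(n/2) + O(n^3):

a = 8, b = 2, c = 3
log_b(a) = log_2(8) = 3.0000

Case 2: c = 3 = log_2(8) = 3.0000
T(n) = O(n^3 log n) = O(n^3 log n)

For T(n) = 8T(n/2) + O(n^3): log_2(8) = 3.0000. This is Case 2 of the Master Theorem (c = log_b(a), equal work at all levels), giving O(n^3 log n).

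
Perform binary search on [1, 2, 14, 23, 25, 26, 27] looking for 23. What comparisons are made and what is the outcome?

Binary search for 23 in [1, 2, 14, 23, 25, 26, 27]:

lo=0, hi=6, mid=3, arr[mid]=23 -> Found target at index 3!

Binary search finds 23 at index 3 after 1 comparisons. The search repeatedly halves the search space by comparing with the middle element.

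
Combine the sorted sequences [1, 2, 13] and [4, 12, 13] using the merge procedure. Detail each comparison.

Merging process:

Compare 1 vs 4: take 1 from left. Merged: [1]
Compare 2 vs 4: take 2 from left. Merged: [1, 2]
Compare 13 vs 4: take 4 from right. Merged: [1, 2, 4]
Compare 13 vs 12: take 12 from right. Merged: [1, 2, 4, 12]
Compare 13 vs 13: take 13 from left. Merged: [1, 2, 4, 12, 13]
Append remaining from right: [13]. Merged: [1, 2, 4, 12, 13, 13]

Final merged array: [1, 2, 4, 12, 13, 13]
Total comparisons: 5

The merged array is [1, 2, 4, 12, 13, 13], requiring 5 comparisons. The merge step runs in O(n) time where n is the total number of elements.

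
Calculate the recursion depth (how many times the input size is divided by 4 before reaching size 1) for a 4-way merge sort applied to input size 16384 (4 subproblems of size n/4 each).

For divide and conquer with division factor 4:

Problem sizes at each level:
Level 0: 16384
Level 1: 4096
Level 2: 1024
Level 3: 256
Level 4: 64
Level 5: 16
Level 6: 4
Level 7: 1

The root is level 0 and the size-1 base case is level 7 (the tree spans levels 0 through 7, i.e. 8 levels counting the root), so the depth is the number of divisions: log_4(16384) = 7

The recursion tree depth is log_4(16384) = 7. At each level, the problem size is divided by 4, so it takes 7 divisions to reduce to a base case of size 1. The algorithm makes 4 recursive calls at each level.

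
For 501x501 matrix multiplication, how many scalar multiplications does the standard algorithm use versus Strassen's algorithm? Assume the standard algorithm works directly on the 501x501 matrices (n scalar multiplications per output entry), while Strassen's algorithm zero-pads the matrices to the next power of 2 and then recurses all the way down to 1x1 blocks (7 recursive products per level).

Matrix multiplication for 501x501 matrices:

Strassen's algorithm requires power-of-2 dimensions. Pad 501x501 to 512x512 (next power of 2).

Standard algorithm: 501^3 = 125751501 multiplications
Strassen's algorithm: 7^(log2(512)) = 7^9 = 40353607 multiplications
Savings: 125751501 - 40353607 = 85397894 multiplications

Standard: 125751501 multiplications (501^3). Strassen: 40353607 multiplications (7^9, after padding to 512x512). Strassen reduces 8 recursive multiplications to 7 at each level.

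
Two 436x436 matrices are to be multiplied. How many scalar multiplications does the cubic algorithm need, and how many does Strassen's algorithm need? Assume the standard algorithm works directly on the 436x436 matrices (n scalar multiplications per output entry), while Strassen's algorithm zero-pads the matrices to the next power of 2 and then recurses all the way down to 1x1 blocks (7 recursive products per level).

Matrix multiplication for 436x436 matrices:

Strassen's algorithm requires power-of-2 dimensions. Pad 436x436 to 512x512 (next power of 2).

Standard algorithm: 436^3 = 82881856 multiplications
Strassen's algorithm: 7^(log2(512)) = 7^9 = 40353607 multiplications
Savings: 82881856 - 40353607 = 42528249 multiplications

Standard: 82881856 multiplications (436^3). Strassen: 40353607 multiplications (7^9, after padding to 512x512). Strassen reduces 8 recursive multiplications to 7 at each level.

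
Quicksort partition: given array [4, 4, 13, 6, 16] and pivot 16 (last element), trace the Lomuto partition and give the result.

Lomuto partition with pivot = 16:

Initial array: [4, 4, 13, 6, 16]

arr[0]=4 <= 16: swap with position 0, array becomes [4, 4, 13, 6, 16]
arr[1]=4 <= 16: swap with position 1, array becomes [4, 4, 13, 6, 16]
arr[2]=13 <= 16: swap with position 2, array becomes [4, 4, 13, 6, 16]
arr[3]=6 <= 16: swap with position 3, array becomes [4, 4, 13, 6, 16]

Place pivot at position 4: [4, 4, 13, 6, 16]
Pivot position: 4

After partitioning with pivot 16, the array becomes [4, 4, 13, 6, 16]. The pivot is placed at index 4. All elements to the left of the pivot are <= 16, and all elements to the right are > 16.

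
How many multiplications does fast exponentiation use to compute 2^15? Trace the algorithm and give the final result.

Computing 2^15 by squaring (build up from 2^1; each line after the first costs one multiplication):

2^1 = 2
2^2 = (2^1)^2 = 2^2 = 4
2^3 = 2 * 2^2 = 2 * 4 = 8
2^6 = (2^3)^2 = 8^2 = 64
2^7 = 2 * 2^6 = 2 * 64 = 128
2^14 = (2^7)^2 = 128^2 = 16384
2^15 = 2 * 2^14 = 2 * 16384 = 32768

Result: 32768
Multiplications needed: 6 (6 lines after 2^1)

2^15 = 32768. Using exponentiation by squaring, this requires 6 multiplications. The key idea: if the exponent is even, square the half-power; if odd, multiply by the base once.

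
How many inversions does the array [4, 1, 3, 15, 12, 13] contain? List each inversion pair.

Finding inversions in [4, 1, 3, 15, 12, 13]:

(0, 1): arr[0]=4 > arr[1]=1
(0, 2): arr[0]=4 > arr[2]=3
(3, 4): arr[3]=15 > arr[4]=12
(3, 5): arr[3]=15 > arr[5]=13

Total inversions: 4

The array has 4 inversion(s): (0,1), (0,2), (3,4), (3,5). Each pair (i,j) satisfies i < j and arr[i] > arr[j].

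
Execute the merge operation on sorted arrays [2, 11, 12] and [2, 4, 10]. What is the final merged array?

Merging process:

Compare 2 vs 2: take 2 from left. Merged: [2]
Compare 11 vs 2: take 2 from right. Merged: [2, 2]
Compare 11 vs 4: take 4 from right. Merged: [2, 2, 4]
Compare 11 vs 10: take 10 from right. Merged: [2, 2, 4, 10]
Append remaining from left: [11, 12]. Merged: [2, 2, 4, 10, 11, 12]

Final merged array: [2, 2, 4, 10, 11, 12]
Total comparisons: 4

The merged array is [2, 2, 4, 10, 11, 12], requiring 4 comparisons. The merge step runs in O(n) time where n is the total number of elements.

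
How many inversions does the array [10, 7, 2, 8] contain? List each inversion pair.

Finding inversions in [10, 7, 2, 8]:

(0, 1): arr[0]=10 > arr[1]=7
(0, 2): arr[0]=10 > arr[2]=2
(0, 3): arr[0]=10 > arr[3]=8
(1, 2): arr[1]=7 > arr[2]=2

Total inversions: 4

The array has 4 inversion(s): (0,1), (0,2), (0,3), (1,2). Each pair (i,j) satisfies i < j and arr[i] > arr[j].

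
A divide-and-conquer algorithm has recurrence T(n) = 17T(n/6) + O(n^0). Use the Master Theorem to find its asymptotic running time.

Master Theorem for T(n) = 17T(n/6) + O(n^0):

a = 17, b = 6, c = 0
log_b(a) = log_6(17) = 1.5812

Case 1: c = 0 < log_6(17) = 1.5812
T(n) = O(n^(log_6 17))

For T(n) = 17T(n/6) + O(n^0): log_6(17) = 1.5812. This is Case 1 of the Master Theorem (c < log_b(a), work dominated by leaves), giving O(n^(log_6 17)).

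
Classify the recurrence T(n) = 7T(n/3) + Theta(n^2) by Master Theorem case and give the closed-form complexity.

Master Theorem for T(n) = 7T(n/3) + O(n^2):

a = 7, b = 3, c = 2
log_b(a) = log_3(7) = 1.7712

Case 3: c = 2 > log_3(7) = 1.7712
T(n) = O(n^2) = O(n^2)

For T(n) = 7T(n/3) + O(n^2): log_3(7) = 1.7712. This is Case 3 of the Master Theorem (c > log_b(a), work dominated by root), giving O(n^2).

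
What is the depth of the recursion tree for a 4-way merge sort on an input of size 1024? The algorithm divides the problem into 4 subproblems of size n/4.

For divide and conquer with division factor 4:

Problem sizes at each level:
Level 0: 1024
Level 1: 256
Level 2: 64
Level 3: 16
Level 4: 4
Level 5: 1

The root is level 0 and the size-1 base case is level 5 (the tree spans levels 0 through 5, i.e. 6 levels counting the root), so the depth is the number of divisions: log_4(1024) = 5

The recursion tree depth is log_4(1024) = 5. At each level, the problem size is divided by 4, so it takes 5 divisions to reduce to a base case of size 1. The algorithm makes 4 recursive calls at each level.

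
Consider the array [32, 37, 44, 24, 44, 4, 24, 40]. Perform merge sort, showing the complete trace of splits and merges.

Merge sort trace:

Split: [32, 37, 44, 24, 44, 4, 24, 40] -> [32, 37, 44, 24] and [44, 4, 24, 40]
  Split: [32, 37, 44, 24] -> [32, 37] and [44, 24]
    Split: [32, 37] -> [32] and [37]
    Merge: [32] + [37] -> [32, 37]
    Split: [44, 24] -> [44] and [24]
    Merge: [44] + [24] -> [24, 44]
  Merge: [32, 37] + [24, 44] -> [24, 32, 37, 44]
  Split: [44, 4, 24, 40] -> [44, 4] and [24, 40]
    Split: [44, 4] -> [44] and [4]
    Merge: [44] + [4] -> [4, 44]
    Split: [24, 40] -> [24] and [40]
    Merge: [24] + [40] -> [24, 40]
  Merge: [4, 44] + [24, 40] -> [4, 24, 40, 44]
Merge: [24, 32, 37, 44] + [4, 24, 40, 44] -> [4, 24, 24, 32, 37, 40, 44, 44]

Final sorted array: [4, 24, 24, 32, 37, 40, 44, 44]

The merge sort proceeds by recursively splitting the array and merging sorted halves.
After all merges, the sorted array is [4, 24, 24, 32, 37, 40, 44, 44].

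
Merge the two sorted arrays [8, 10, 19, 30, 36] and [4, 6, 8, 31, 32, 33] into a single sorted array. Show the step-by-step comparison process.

Merging process:

Compare 8 vs 4: take 4 from right. Merged: [4]
Compare 8 vs 6: take 6 from right. Merged: [4, 6]
Compare 8 vs 8: take 8 from left. Merged: [4, 6, 8]
Compare 10 vs 8: take 8 from right. Merged: [4, 6, 8, 8]
Compare 10 vs 31: take 10 from left. Merged: [4, 6, 8, 8, 10]
Compare 19 vs 31: take 19 from left. Merged: [4, 6, 8, 8, 10, 19]
Compare 30 vs 31: take 30 from left. Merged: [4, 6, 8, 8, 10, 19, 30]
Compare 36 vs 31: take 31 from right. Merged: [4, 6, 8, 8, 10, 19, 30, 31]
Compare 36 vs 32: take 32 from right. Merged: [4, 6, 8, 8, 10, 19, 30, 31, 32]
Compare 36 vs 33: take 33 from right. Merged: [4, 6, 8, 8, 10, 19, 30, 31, 32, 33]
Append remaining from left: [36]. Merged: [4, 6, 8, 8, 10, 19, 30, 31, 32, 33, 36]

Final merged array: [4, 6, 8, 8, 10, 19, 30, 31, 32, 33, 36]
Total comparisons: 10

The merged array is [4, 6, 8, 8, 10, 19, 30, 31, 32, 33, 36], requiring 10 comparisons. The merge step runs in O(n) time where n is the total number of elements.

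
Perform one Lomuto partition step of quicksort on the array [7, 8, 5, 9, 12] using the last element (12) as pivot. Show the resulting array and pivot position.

Lomuto partition with pivot = 12:

Initial array: [7, 8, 5, 9, 12]

arr[0]=7 <= 12: swap with position 0, array becomes [7, 8, 5, 9, 12]
arr[1]=8 <= 12: swap with position 1, array becomes [7, 8, 5, 9, 12]
arr[2]=5 <= 12: swap with position 2, array becomes [7, 8, 5, 9, 12]
arr[3]=9 <= 12: swap with position 3, array becomes [7, 8, 5, 9, 12]

Place pivot at position 4: [7, 8, 5, 9, 12]
Pivot position: 4

After partitioning with pivot 12, the array becomes [7, 8, 5, 9, 12]. The pivot is placed at index 4. All elements to the left of the pivot are <= 12, and all elements to the right are > 12.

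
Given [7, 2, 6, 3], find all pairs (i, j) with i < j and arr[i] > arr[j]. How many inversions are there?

Finding inversions in [7, 2, 6, 3]:

(0, 1): arr[0]=7 > arr[1]=2
(0, 2): arr[0]=7 > arr[2]=6
(0, 3): arr[0]=7 > arr[3]=3
(2, 3): arr[2]=6 > arr[3]=3

Total inversions: 4

The array has 4 inversion(s): (0,1), (0,2), (0,3), (2,3). Each pair (i,j) satisfies i < j and arr[i] > arr[j].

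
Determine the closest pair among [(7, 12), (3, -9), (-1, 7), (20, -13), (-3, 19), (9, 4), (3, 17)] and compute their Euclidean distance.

Computing all pairwise distances among 7 points:

d((7, 12), (3, -9)) = 21.3776
d((7, 12), (-1, 7)) = 9.434
d((7, 12), (20, -13)) = 28.178
d((7, 12), (-3, 19)) = 12.2066
d((7, 12), (9, 4)) = 8.2462
d((7, 12), (3, 17)) = 6.4031
d((3, -9), (-1, 7)) = 16.4924
d((3, -9), (20, -13)) = 17.4642
d((3, -9), (-3, 19)) = 28.6356
d((3, -9), (9, 4)) = 14.3178
d((3, -9), (3, 17)) = 26.0
d((-1, 7), (20, -13)) = 29.0
d((-1, 7), (-3, 19)) = 12.1655
d((-1, 7), (9, 4)) = 10.4403
d((-1, 7), (3, 17)) = 10.7703
d((20, -13), (-3, 19)) = 39.4081
d((20, -13), (9, 4)) = 20.2485
d((20, -13), (3, 17)) = 34.4819
d((-3, 19), (9, 4)) = 19.2094
d((-3, 19), (3, 17)) = 6.3246 <-- minimum
d((9, 4), (3, 17)) = 14.3178

Closest pair: (-3, 19) and (3, 17) with distance 6.3246

The closest pair is (-3, 19) and (3, 17) with Euclidean distance 6.3246. For 7 points, brute-force pairwise comparison is shown above. For large n, the divide-and-conquer algorithm (sort by x, recurse on halves, check the dividing strip) achieves O(n log n).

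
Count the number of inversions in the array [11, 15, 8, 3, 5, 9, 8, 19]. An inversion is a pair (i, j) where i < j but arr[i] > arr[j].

Finding inversions in [11, 15, 8, 3, 5, 9, 8, 19]:

(0, 2): arr[0]=11 > arr[2]=8
(0, 3): arr[0]=11 > arr[3]=3
(0, 4): arr[0]=11 > arr[4]=5
(0, 5): arr[0]=11 > arr[5]=9
(0, 6): arr[0]=11 > arr[6]=8
(1, 2): arr[1]=15 > arr[2]=8
(1, 3): arr[1]=15 > arr[3]=3
(1, 4): arr[1]=15 > arr[4]=5
(1, 5): arr[1]=15 > arr[5]=9
(1, 6): arr[1]=15 > arr[6]=8
(2, 3): arr[2]=8 > arr[3]=3
(2, 4): arr[2]=8 > arr[4]=5
(5, 6): arr[5]=9 > arr[6]=8

Total inversions: 13

The array has 13 inversion(s): (0,2), (0,3), (0,4), (0,5), (0,6), (1,2), (1,3), (1,4), (1,5), (1,6), (2,3), (2,4), (5,6). Each pair (i,j) satisfies i < j and arr[i] > arr[j].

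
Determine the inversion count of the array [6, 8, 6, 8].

Finding inversions in [6, 8, 6, 8]:

(1, 2): arr[1]=8 > arr[2]=6

Total inversions: 1

The array has 1 inversion(s): (1,2). Each pair (i,j) satisfies i < j and arr[i] > arr[j].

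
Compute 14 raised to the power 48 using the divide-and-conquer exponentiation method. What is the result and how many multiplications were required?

Computing 14^48 by squaring (build up from 14^1; each line after the first costs one multiplication):

14^1 = 14
14^2 = (14^1)^2 = 14^2 = 196
14^3 = 14 * 14^2 = 14 * 196 = 2744
14^6 = (14^3)^2 = 2744^2 = 7529536
14^12 = (14^6)^2 = 7529536^2 = 56693912375296
14^24 = (14^12)^2 = 56693912375296^2 = 3214199700417740936751087616
14^48 = (14^24)^2 = 3214199700417740936751087616^2 = 10331079714165495587340637070279506584015829758908563456

Result: 10331079714165495587340637070279506584015829758908563456
Multiplications needed: 6 (6 lines after 14^1)

14^48 = 10331079714165495587340637070279506584015829758908563456. Using exponentiation by squaring, this requires 6 multiplications. The key idea: if the exponent is even, square the half-power; if odd, multiply by the base once.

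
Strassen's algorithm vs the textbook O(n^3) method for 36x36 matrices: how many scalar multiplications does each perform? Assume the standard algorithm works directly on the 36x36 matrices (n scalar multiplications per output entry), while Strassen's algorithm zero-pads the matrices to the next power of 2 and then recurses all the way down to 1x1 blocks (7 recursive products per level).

Matrix multiplication for 36x36 matrices:

Strassen's algorithm requires power-of-2 dimensions. Pad 36x36 to 64x64 (next power of 2).

Standard algorithm: 36^3 = 46656 multiplications
Strassen's algorithm: 7^(log2(64)) = 7^6 = 117649 multiplications
Difference: 46656 - 117649 = -70993 (Strassen uses MORE here due to padding overhead — for small or just-over-power-of-2 n, padding can outweigh the per-level savings)

Standard: 46656 multiplications (36^3). Strassen: 117649 multiplications (7^6, after padding to 64x64). Strassen reduces 8 recursive multiplications to 7 at each level.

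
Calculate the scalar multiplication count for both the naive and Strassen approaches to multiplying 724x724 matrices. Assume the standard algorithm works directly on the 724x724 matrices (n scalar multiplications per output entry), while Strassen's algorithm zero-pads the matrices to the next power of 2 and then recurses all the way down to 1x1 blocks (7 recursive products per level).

Matrix multiplication for 724x724 matrices:

Strassen's algorithm requires power-of-2 dimensions. Pad 724x724 to 1024x1024 (next power of 2).

Standard algorithm: 724^3 = 379503424 multiplications
Strassen's algorithm: 7^(log2(1024)) = 7^10 = 282475249 multiplications
Savings: 379503424 - 282475249 = 97028175 multiplications

Standard: 379503424 multiplications (724^3). Strassen: 282475249 multiplications (7^10, after padding to 1024x1024). Strassen reduces 8 recursive multiplications to 7 at each level.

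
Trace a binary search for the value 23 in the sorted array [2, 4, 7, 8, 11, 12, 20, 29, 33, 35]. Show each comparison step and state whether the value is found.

Binary search for 23 in [2, 4, 7, 8, 11, 12, 20, 29, 33, 35]:

lo=0, hi=9, mid=4, arr[mid]=11 -> 11 < 23, search right half
lo=5, hi=9, mid=7, arr[mid]=29 -> 29 > 23, search left half
lo=5, hi=6, mid=5, arr[mid]=12 -> 12 < 23, search right half
lo=6, hi=6, mid=6, arr[mid]=20 -> 20 < 23, search right half
lo=7 > hi=6, target 23 not found

Binary search determines that 23 is not in the array after 4 comparisons. The search space was exhausted without finding the target.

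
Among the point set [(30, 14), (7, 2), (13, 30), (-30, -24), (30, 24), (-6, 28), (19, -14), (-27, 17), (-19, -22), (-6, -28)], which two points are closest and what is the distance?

Computing all pairwise distances among 10 points:

d((30, 14), (7, 2)) = 25.9422
d((30, 14), (13, 30)) = 23.3452
d((30, 14), (-30, -24)) = 71.0211
d((30, 14), (30, 24)) = 10.0 <-- minimum
d((30, 14), (-6, 28)) = 38.6264
d((30, 14), (19, -14)) = 30.0832
d((30, 14), (-27, 17)) = 57.0789
d((30, 14), (-19, -22)) = 60.803
d((30, 14), (-6, -28)) = 55.3173
d((7, 2), (13, 30)) = 28.6356
d((7, 2), (-30, -24)) = 45.2217
d((7, 2), (30, 24)) = 31.8277
d((7, 2), (-6, 28)) = 29.0689
d((7, 2), (19, -14)) = 20.0
d((7, 2), (-27, 17)) = 37.1618
d((7, 2), (-19, -22)) = 35.3836
d((7, 2), (-6, -28)) = 32.6956
d((13, 30), (-30, -24)) = 69.029
d((13, 30), (30, 24)) = 18.0278
d((13, 30), (-6, 28)) = 19.105
d((13, 30), (19, -14)) = 44.4072
d((13, 30), (-27, 17)) = 42.0595
d((13, 30), (-19, -22)) = 61.0574
d((13, 30), (-6, -28)) = 61.0328
d((-30, -24), (30, 24)) = 76.8375
d((-30, -24), (-6, 28)) = 57.2713
d((-30, -24), (19, -14)) = 50.01
d((-30, -24), (-27, 17)) = 41.1096
d((-30, -24), (-19, -22)) = 11.1803
d((-30, -24), (-6, -28)) = 24.3311
d((30, 24), (-6, 28)) = 36.2215
d((30, 24), (19, -14)) = 39.5601
d((30, 24), (-27, 17)) = 57.4282
d((30, 24), (-19, -22)) = 67.2086
d((30, 24), (-6, -28)) = 63.2456
d((-6, 28), (19, -14)) = 48.8774
d((-6, 28), (-27, 17)) = 23.7065
d((-6, 28), (-19, -22)) = 51.6624
d((-6, 28), (-6, -28)) = 56.0
d((19, -14), (-27, 17)) = 55.4707
d((19, -14), (-19, -22)) = 38.833
d((19, -14), (-6, -28)) = 28.6531
d((-27, 17), (-19, -22)) = 39.8121
d((-27, 17), (-6, -28)) = 49.6588
d((-19, -22), (-6, -28)) = 14.3178

Closest pair: (30, 14) and (30, 24) with distance 10.0

The closest pair is (30, 14) and (30, 24) with Euclidean distance 10.0. For 10 points, brute-force pairwise comparison is shown above. For large n, the divide-and-conquer algorithm (sort by x, recurse on halves, check the dividing strip) achieves O(n log n).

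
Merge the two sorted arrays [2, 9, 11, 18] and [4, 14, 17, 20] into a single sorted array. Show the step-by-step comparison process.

Merging process:

Compare 2 vs 4: take 2 from left. Merged: [2]
Compare 9 vs 4: take 4 from right. Merged: [2, 4]
Compare 9 vs 14: take 9 from left. Merged: [2, 4, 9]
Compare 11 vs 14: take 11 from left. Merged: [2, 4, 9, 11]
Compare 18 vs 14: take 14 from right. Merged: [2, 4, 9, 11, 14]
Compare 18 vs 17: take 17 from right. Merged: [2, 4, 9, 11, 14, 17]
Compare 18 vs 20: take 18 from left. Merged: [2, 4, 9, 11, 14, 17, 18]
Append remaining from right: [20]. Merged: [2, 4, 9, 11, 14, 17, 18, 20]

Final merged array: [2, 4, 9, 11, 14, 17, 18, 20]
Total comparisons: 7

The merged array is [2, 4, 9, 11, 14, 17, 18, 20], requiring 7 comparisons. The merge step runs in O(n) time where n is the total number of elements.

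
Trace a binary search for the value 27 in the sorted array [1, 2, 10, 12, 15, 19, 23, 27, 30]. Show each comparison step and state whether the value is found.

Binary search for 27 in [1, 2, 10, 12, 15, 19, 23, 27, 30]:

lo=0, hi=8, mid=4, arr[mid]=15 -> 15 < 27, search right half
lo=5, hi=8, mid=6, arr[mid]=23 -> 23 < 27, search right half
lo=7, hi=8, mid=7, arr[mid]=27 -> Found target at index 7!

Binary search finds 27 at index 7 after 3 comparisons. The search repeatedly halves the search space by comparing with the middle element.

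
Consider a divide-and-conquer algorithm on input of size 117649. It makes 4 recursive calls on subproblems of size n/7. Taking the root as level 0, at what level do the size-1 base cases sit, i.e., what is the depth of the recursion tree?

For divide and conquer with division factor 7:

Problem sizes at each level:
Level 0: 117649
Level 1: 16807
Level 2: 2401
Level 3: 343
Level 4: 49
Level 5: 7
Level 6: 1

The root is level 0 and the size-1 base case is level 6 (the tree spans levels 0 through 6, i.e. 7 levels counting the root), so the depth is the number of divisions: log_7(117649) = 6

The recursion tree depth is log_7(117649) = 6. At each level, the problem size is divided by 7, so it takes 6 divisions to reduce to a base case of size 1. The algorithm makes 4 recursive calls at each level.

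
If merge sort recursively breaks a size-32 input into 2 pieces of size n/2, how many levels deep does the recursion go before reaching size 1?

For divide and conquer with division factor 2:

Problem sizes at each level:
Level 0: 32
Level 1: 16
Level 2: 8
Level 3: 4
Level 4: 2
Level 5: 1

The root is level 0 and the size-1 base case is level 5 (the tree spans levels 0 through 5, i.e. 6 levels counting the root), so the depth is the number of divisions: log_2(32) = 5

The recursion tree depth is log_2(32) = 5. At each level, the problem size is divided by 2, so it takes 5 divisions to reduce to a base case of size 1. The algorithm makes 2 recursive calls at each level.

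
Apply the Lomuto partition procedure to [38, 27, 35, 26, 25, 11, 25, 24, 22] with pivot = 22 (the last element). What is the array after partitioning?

Lomuto partition with pivot = 22:

Initial array: [38, 27, 35, 26, 25, 11, 25, 24, 22]

arr[0]=38 > 22: no swap
arr[1]=27 > 22: no swap
arr[2]=35 > 22: no swap
arr[3]=26 > 22: no swap
arr[4]=25 > 22: no swap
arr[5]=11 <= 22: swap with position 0, array becomes [11, 27, 35, 26, 25, 38, 25, 24, 22]
arr[6]=25 > 22: no swap
arr[7]=24 > 22: no swap

Place pivot at position 1: [11, 22, 35, 26, 25, 38, 25, 24, 27]
Pivot position: 1

After partitioning with pivot 22, the array becomes [11, 22, 35, 26, 25, 38, 25, 24, 27]. The pivot is placed at index 1. All elements to the left of the pivot are <= 22, and all elements to the right are > 22.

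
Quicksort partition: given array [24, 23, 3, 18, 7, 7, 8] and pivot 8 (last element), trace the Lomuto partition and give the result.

Lomuto partition with pivot = 8:

Initial array: [24, 23, 3, 18, 7, 7, 8]

arr[0]=24 > 8: no swap
arr[1]=23 > 8: no swap
arr[2]=3 <= 8: swap with position 0, array becomes [3, 23, 24, 18, 7, 7, 8]
arr[3]=18 > 8: no swap
arr[4]=7 <= 8: swap with position 1, array becomes [3, 7, 24, 18, 23, 7, 8]
arr[5]=7 <= 8: swap with position 2, array becomes [3, 7, 7, 18, 23, 24, 8]

Place pivot at position 3: [3, 7, 7, 8, 23, 24, 18]
Pivot position: 3

After partitioning with pivot 8, the array becomes [3, 7, 7, 8, 23, 24, 18]. The pivot is placed at index 3. All elements to the left of the pivot are <= 8, and all elements to the right are > 8.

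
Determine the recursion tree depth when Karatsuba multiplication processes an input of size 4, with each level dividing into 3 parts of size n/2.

For divide and conquer with division factor 2:

Problem sizes at each level:
Level 0: 4
Level 1: 2
Level 2: 1

The root is level 0 and the size-1 base case is level 2 (the tree spans levels 0 through 2, i.e. 3 levels counting the root), so the depth is the number of divisions: log_2(4) = 2

The recursion tree depth is log_2(4) = 2. At each level, the problem size is divided by 2, so it takes 2 divisions to reduce to a base case of size 1. The algorithm makes 3 recursive calls at each level.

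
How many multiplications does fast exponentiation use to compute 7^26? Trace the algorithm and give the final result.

Computing 7^26 by squaring (build up from 7^1; each line after the first costs one multiplication):

7^1 = 7
7^2 = (7^1)^2 = 7^2 = 49
7^3 = 7 * 7^2 = 7 * 49 = 343
7^6 = (7^3)^2 = 343^2 = 117649
7^12 = (7^6)^2 = 117649^2 = 13841287201
7^13 = 7 * 7^12 = 7 * 13841287201 = 96889010407
7^26 = (7^13)^2 = 96889010407^2 = 9387480337647754305649

Result: 9387480337647754305649
Multiplications needed: 6 (6 lines after 7^1)

7^26 = 9387480337647754305649. Using exponentiation by squaring, this requires 6 multiplications. The key idea: if the exponent is even, square the half-power; if odd, multiply by the base once.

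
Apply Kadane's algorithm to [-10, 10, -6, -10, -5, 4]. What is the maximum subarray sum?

Using Kadane's algorithm on [-10, 10, -6, -10, -5, 4]:

Scanning through the array:
Position 1 (value 10): max_ending_here = 10, max_so_far = 10
Position 2 (value -6): max_ending_here = 4, max_so_far = 10
Position 3 (value -10): max_ending_here = -6, max_so_far = 10
Position 4 (value -5): max_ending_here = -5, max_so_far = 10
Position 5 (value 4): max_ending_here = 4, max_so_far = 10

Maximum subarray: [10]
Maximum sum: 10

The maximum subarray is [10] with sum 10. This subarray runs from index 1 to index 1.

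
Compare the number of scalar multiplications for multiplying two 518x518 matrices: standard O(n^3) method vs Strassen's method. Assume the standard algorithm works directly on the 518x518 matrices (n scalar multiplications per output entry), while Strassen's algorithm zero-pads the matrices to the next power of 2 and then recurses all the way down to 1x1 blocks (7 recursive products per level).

Matrix multiplication for 518x518 matrices:

Strassen's algorithm requires power-of-2 dimensions. Pad 518x518 to 1024x1024 (next power of 2).

Standard algorithm: 518^3 = 138991832 multiplications
Strassen's algorithm: 7^(log2(1024)) = 7^10 = 282475249 multiplications
Difference: 138991832 - 282475249 = -143483417 (Strassen uses MORE here due to padding overhead — for small or just-over-power-of-2 n, padding can outweigh the per-level savings)

Standard: 138991832 multiplications (518^3). Strassen: 282475249 multiplications (7^10, after padding to 1024x1024). Strassen reduces 8 recursive multiplications to 7 at each level.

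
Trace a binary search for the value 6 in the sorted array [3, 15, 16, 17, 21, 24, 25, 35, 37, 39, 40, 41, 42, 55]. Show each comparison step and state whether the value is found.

Binary search for 6 in [3, 15, 16, 17, 21, 24, 25, 35, 37, 39, 40, 41, 42, 55]:

lo=0, hi=13, mid=6, arr[mid]=25 -> 25 > 6, search left half
lo=0, hi=5, mid=2, arr[mid]=16 -> 16 > 6, search left half
lo=0, hi=1, mid=0, arr[mid]=3 -> 3 < 6, search right half
lo=1, hi=1, mid=1, arr[mid]=15 -> 15 > 6, search left half
lo=1 > hi=0, target 6 not found

Binary search determines that 6 is not in the array after 4 comparisons. The search space was exhausted without finding the target.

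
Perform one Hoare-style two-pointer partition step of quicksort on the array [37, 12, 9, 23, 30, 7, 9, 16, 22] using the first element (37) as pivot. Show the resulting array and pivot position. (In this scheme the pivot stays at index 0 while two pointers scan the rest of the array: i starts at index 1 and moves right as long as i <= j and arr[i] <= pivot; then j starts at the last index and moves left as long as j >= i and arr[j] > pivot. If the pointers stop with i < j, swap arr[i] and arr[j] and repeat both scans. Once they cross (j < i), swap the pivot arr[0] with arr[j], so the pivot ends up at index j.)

Hoare-style two-pointer partition with pivot = 37:

Initial array: [37, 12, 9, 23, 30, 7, 9, 16, 22]

Pointers start at i = 1, j = 8.
i ends at 9, j ends at 8: the pointers have crossed (j < i), so scanning stops.

Swap pivot arr[0] with arr[8] to place pivot at position 8: [22, 12, 9, 23, 30, 7, 9, 16, 37]
Pivot position: 8

After partitioning with pivot 37, the array becomes [22, 12, 9, 23, 30, 7, 9, 16, 37]. The pivot is placed at index 8. All elements to the left of the pivot are <= 37, and all elements to the right are > 37.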